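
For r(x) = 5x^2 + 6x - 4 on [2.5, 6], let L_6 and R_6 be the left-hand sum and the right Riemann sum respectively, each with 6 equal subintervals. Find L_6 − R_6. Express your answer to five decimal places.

L_6 ≈ 360.6903935.
R_6 ≈ 459.7112269.
L_6 − R_6 ≈ -99.02083.

-99.02083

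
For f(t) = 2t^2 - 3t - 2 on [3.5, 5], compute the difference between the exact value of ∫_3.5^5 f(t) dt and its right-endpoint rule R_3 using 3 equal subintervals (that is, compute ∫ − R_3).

Exact integral: ∫_3.5^5 f(t) dt = 32.625.
R_3 = 38.
Error = 32.625 − 38 = -5.375.

-5.375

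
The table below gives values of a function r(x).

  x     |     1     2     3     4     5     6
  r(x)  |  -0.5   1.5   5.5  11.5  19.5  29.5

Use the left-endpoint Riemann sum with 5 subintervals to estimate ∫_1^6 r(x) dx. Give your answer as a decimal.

Δx = 1.
Sum = 1·[(-0.5) + 1.5 + 5.5 + 11.5 + 19.5] = 37.5.

37.5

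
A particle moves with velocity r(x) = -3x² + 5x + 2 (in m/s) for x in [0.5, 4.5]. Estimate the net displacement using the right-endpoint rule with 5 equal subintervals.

-50.28

Δx = (4.5 − 0.5)/5 = 0.8.
Right endpoints: 1.3, 2.1, 2.9, 3.7, 4.5.
r(1.3) = 3.43, r(2.1) = -0.73, r(2.9) = -8.73, r(3.7) = -20.57, r(4.5) = -36.25.
Sum = Δx · [r(1.3) + r(2.1) + r(2.9) + r(3.7) + r(4.5)].
Sum = -50.28.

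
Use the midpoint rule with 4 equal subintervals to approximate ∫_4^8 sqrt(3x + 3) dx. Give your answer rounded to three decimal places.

18.271

Δx = (8 − 4)/4 = 1.
Midpoints: 4.5, 5.5, 6.5, 7.5.
f(4.5) ≈ 4.062, f(5.5) ≈ 4.416, f(6.5) ≈ 4.743, f(7.5) ≈ 5.050.
Sum = Δx · [f(4.5) + f(5.5) + f(6.5) + f(7.5)].
Sum ≈ 18.271.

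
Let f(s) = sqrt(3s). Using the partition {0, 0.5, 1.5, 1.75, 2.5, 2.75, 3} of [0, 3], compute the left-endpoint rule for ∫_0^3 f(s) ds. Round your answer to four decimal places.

Subinterval widths: 0.5, 1, 0.25, 0.75, 0.25, 0.25.
Left endpoints: 0, 0.5, 1.5, 1.75, 2.5, 2.75.
f(0) ≈ 0.0000, f(0.5) ≈ 1.2247, f(1.5) ≈ 2.1213, f(1.75) ≈ 2.2913, f(2.5) ≈ 2.7386, f(2.75) ≈ 2.8723.
Sum = Σ Δs_i · f(s_i).
Sum ≈ 4.8763.

4.8763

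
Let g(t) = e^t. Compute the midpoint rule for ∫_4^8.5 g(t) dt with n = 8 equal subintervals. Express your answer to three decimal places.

Δt = (8.5 − 4)/8 = 0.5625.
Midpoints: 4.28125, 4.84375, 5.40625, 5.96875, 6.53125, 7.09375, 7.65625, 8.21875.
g(4.28125) ≈ 72.331, g(4.84375) ≈ 126.945, g(5.40625) ≈ 222.795, g(5.96875) ≈ 391.017, g(6.53125) ≈ 686.255, g(7.09375) ≈ 1204.416, g(7.65625) ≈ 2113.816, g(8.21875) ≈ 3709.862.
Sum = Δt · [g(4.28125) + g(4.84375) + g(5.40625) + ...].
Sum ≈ 4796.683.

4796.683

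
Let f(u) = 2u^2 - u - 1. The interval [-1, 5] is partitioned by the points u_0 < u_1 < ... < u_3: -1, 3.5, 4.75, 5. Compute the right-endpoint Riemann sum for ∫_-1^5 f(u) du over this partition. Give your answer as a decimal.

150.21875

Subinterval widths: 4.5, 1.25, 0.25.
Right endpoints: 3.5, 4.75, 5.
f(3.5) = 20, f(4.75) = 39.375, f(5) = 44.
Sum = Σ Δu_i · f(u_i).
Sum = 150.21875.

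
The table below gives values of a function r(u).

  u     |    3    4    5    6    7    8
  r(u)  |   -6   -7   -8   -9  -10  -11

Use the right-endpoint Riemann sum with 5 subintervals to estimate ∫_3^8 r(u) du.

Δu = 1.
Sum = 1·[(-7) + (-8) + (-9) + (-10) + (-11)] = -45.

-45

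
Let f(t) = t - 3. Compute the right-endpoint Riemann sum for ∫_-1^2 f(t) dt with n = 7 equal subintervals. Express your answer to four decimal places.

Δt = (2 − (-1))/7 = 3/7.
Right endpoints: -4/7, -1/7, 2/7, 5/7, 8/7, 11/7, 2.
f(-4/7) = -25/7, f(-1/7) = -22/7, f(2/7) = -19/7, f(5/7) = -16/7, f(8/7) = -13/7, f(11/7) = -10/7, f(2) = -1.
Sum = Δt · [f(-4/7) + f(-1/7) + f(2/7) + ...].
Sum ≈ -6.8571.

-6.8571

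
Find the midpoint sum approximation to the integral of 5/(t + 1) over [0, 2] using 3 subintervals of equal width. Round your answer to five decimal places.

Δt = (2 − 0)/3 = 2/3.
Midpoints: 1/3, 1, 5/3.
f(1/3) = 3.75, f(1) = 2.5, f(5/3) = 1.875.
Sum = Δt · [f(1/3) + f(1) + f(5/3)].
Sum ≈ 5.41667.

5.41667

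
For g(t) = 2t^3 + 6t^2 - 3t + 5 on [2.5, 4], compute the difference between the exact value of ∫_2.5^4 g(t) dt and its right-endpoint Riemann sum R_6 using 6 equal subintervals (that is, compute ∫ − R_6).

-19.2421875

Exact integral: ∫_2.5^4 g(t) dt = 198.09375.
R_6 = 217.3359375.
Error = 198.09375 − 217.3359375 = -19.2421875.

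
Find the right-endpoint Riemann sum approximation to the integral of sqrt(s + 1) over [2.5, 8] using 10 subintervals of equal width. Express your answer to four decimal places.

Δs = (8 − 2.5)/10 = 0.55.
Right endpoints: 3.05, 3.6, 4.15, 4.7, 5.25, 5.8, 6.35, 6.9, 7.45, 8.
f(3.05) ≈ 2.0125, f(3.6) ≈ 2.1448, f(4.15) ≈ 2.2694, f(4.7) ≈ 2.3875, f(5.25) ≈ 2.5000, f(5.8) ≈ 2.6077, f(6.35) ≈ 2.7111, f(6.9) ≈ 2.8107, f(7.45) ≈ 2.9069, f(8) ≈ 3.0000.
Sum = Δs · [f(3.05) + f(3.6) + f(4.15) + ...].
Sum ≈ 13.9427.

13.9427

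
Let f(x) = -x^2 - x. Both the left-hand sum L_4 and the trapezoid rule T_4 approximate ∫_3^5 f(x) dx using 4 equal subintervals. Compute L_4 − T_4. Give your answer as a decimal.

4.5

L_4 = -36.25.
T_4 = -40.75.
L_4 − T_4 = 4.5.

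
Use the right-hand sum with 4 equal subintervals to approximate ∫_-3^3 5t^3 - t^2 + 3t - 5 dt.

165.75

Δt = (3 − (-3))/4 = 1.5.
Right endpoints: -1.5, 0, 1.5, 3.
f(-1.5) = -28.625, f(0) = -5, f(1.5) = 14.125, f(3) = 130.
Sum = Δt · [f(-1.5) + f(0) + f(1.5) + f(3)].
Sum = 165.75.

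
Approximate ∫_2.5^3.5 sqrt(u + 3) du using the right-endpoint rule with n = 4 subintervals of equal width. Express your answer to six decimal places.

2.474229

Δu = (3.5 − 2.5)/4 = 0.25.
Right endpoints: 2.75, 3, 3.25, 3.5.
f(2.75) ≈ 2.397916, f(3) ≈ 2.449490, f(3.25) ≈ 2.500000, f(3.5) ≈ 2.549510.
Sum = Δu · [f(2.75) + f(3) + f(3.25) + f(3.5)].
Sum ≈ 2.474229.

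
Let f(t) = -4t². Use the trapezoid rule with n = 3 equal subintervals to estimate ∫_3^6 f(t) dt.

Δt = (6 − 3)/3 = 1.
f(3) = -36, f(4) = -64, f(5) = -100, f(6) = -144.
T_3 = (Δt/2)·[f(t_0) + 2f(t_1) + 2f(t_2) + f(t_3)].
Sum = -254.

-254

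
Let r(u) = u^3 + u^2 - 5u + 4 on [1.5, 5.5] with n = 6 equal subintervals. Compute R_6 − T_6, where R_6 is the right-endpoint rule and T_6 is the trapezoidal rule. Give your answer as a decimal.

57

R_6 ≈ 288.24074074.
T_6 ≈ 231.24074074.
R_6 − T_6 = 57.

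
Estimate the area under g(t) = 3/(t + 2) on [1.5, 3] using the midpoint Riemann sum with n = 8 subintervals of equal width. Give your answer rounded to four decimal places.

Δt = (3 − 1.5)/8 = 0.1875.
Midpoints: 1.59375, 1.78125, 1.96875, 2.15625, 2.34375, 2.53125, 2.71875, 2.90625.
g(1.59375) = 96/115, g(1.78125) = 96/121, g(1.96875) = 96/127, g(2.15625) = 96/133, g(2.34375) = 96/139, g(2.53125) = 96/145, g(2.71875) = 96/151, g(2.90625) = 96/157.
Sum = Δt · [g(1.59375) + g(1.78125) + g(1.96875) + ...].
Sum ≈ 1.0698.

1.0698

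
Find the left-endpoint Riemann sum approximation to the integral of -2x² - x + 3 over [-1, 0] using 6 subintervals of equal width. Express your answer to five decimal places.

Δx = (0 − (-1))/6 = 1/6.
Left endpoints: -1, -5/6, -2/3, -0.5, -1/3, -1/6.
f(-1) = 2, f(-5/6) = 22/9, f(-2/3) = 25/9, f(-0.5) = 3, f(-1/3) = 28/9, f(-1/6) = 28/9.
Sum = Δx · [f(-1) + f(-5/6) + f(-2/3) + ...].
Sum ≈ 2.74074.

2.74074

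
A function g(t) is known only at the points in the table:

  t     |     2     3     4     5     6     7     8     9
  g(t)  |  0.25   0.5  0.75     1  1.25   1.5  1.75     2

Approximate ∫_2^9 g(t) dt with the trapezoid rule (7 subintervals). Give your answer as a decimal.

Δt = 1.
T_7 = (1/2)·[0.25 + 2·0.5 + 2·0.75 + 2·1 + 2·1.25 + 2·1.5 + 2·1.75 + 2] = 7.875.

7.875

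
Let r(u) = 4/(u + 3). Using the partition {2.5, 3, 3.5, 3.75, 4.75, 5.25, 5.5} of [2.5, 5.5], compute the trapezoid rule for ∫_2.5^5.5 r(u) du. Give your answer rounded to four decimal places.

Subinterval widths: 0.5, 0.5, 0.25, 1, 0.5, 0.25.
r(2.5) = 8/11, r(3) = 2/3, r(3.5) = 8/13, r(3.75) = 16/27, r(4.75) = 16/31, r(5.25) = 16/33, r(5.5) = 8/17.
On each subinterval the trapezoid contributes (Δu_i/2)·[r(u_{i-1}) + r(u_i)].
Sum ≈ 1.7440.

1.7440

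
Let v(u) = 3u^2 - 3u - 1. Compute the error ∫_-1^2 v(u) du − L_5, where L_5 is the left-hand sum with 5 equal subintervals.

Exact integral: ∫_-1^2 v(u) du = 1.5.
L_5 = 2.04.
Error = 1.5 − 2.04 = -0.54.

-0.54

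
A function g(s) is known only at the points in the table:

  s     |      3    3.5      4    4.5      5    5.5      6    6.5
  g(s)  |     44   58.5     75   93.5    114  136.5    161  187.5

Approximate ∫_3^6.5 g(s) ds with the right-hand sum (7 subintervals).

413

Δs = 0.5.
Sum = 0.5·[58.5 + 75 + 93.5 + 114 + 136.5 + 161 + 187.5] = 413.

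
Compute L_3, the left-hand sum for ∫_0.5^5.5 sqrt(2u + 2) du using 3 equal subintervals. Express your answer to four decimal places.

12.2630

Δu = (5.5 − 0.5)/3 = 5/3.
Left endpoints: 0.5, 13/6, 23/6.
f(0.5) ≈ 1.7321, f(13/6) ≈ 2.5166, f(23/6) ≈ 3.1091.
Sum = Δu · [f(0.5) + f(13/6) + f(23/6)].
Sum ≈ 12.2630.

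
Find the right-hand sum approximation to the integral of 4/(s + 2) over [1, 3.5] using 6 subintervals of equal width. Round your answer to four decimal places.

Δs = (3.5 − 1)/6 = 5/12.
Right endpoints: 17/12, 11/6, 2.25, 8/3, 37/12, 3.5.
f(17/12) = 48/41, f(11/6) = 24/23, f(2.25) = 16/17, f(8/3) = 6/7, f(37/12) = 48/61, f(3.5) = 8/11.
Sum = Δs · [f(17/12) + f(11/6) + f(2.25) + ...].
Sum ≈ 2.3028.

2.3028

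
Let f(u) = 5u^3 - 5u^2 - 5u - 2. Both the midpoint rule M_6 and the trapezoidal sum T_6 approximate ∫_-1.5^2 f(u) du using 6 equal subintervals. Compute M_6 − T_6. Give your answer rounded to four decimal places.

0.3722

M_6 ≈ -16.537399.
T_6 ≈ -16.909578.
M_6 − T_6 ≈ 0.3722.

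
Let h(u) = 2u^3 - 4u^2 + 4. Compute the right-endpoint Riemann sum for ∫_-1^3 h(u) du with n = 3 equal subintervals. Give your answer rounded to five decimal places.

Δu = (3 − (-1))/3 = 4/3.
Right endpoints: 1/3, 5/3, 3.
h(1/3) = 98/27, h(5/3) = 58/27, h(3) = 22.
Sum = Δu · [h(1/3) + h(5/3) + h(3)].
Sum ≈ 37.03704.

37.03704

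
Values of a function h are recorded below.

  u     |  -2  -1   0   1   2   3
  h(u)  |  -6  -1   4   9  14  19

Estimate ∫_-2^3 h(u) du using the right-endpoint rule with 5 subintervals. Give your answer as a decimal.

45

Δu = 1.
Sum = 1·[(-1) + 4 + 9 + 14 + 19] = 45.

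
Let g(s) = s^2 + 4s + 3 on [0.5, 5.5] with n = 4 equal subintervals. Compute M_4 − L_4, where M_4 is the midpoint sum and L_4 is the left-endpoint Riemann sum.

29.296875

M_4 = 129.765625.
L_4 = 100.46875.
M_4 − L_4 = 29.296875.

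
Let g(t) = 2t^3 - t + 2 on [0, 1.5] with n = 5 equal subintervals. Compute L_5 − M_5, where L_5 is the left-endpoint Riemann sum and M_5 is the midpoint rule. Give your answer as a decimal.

-0.635625

L_5 = 3.72.
M_5 = 4.355625.
L_5 − M_5 = -0.635625.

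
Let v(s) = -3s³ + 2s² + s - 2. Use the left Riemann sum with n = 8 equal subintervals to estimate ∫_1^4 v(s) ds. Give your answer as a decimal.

-119.94140625

Δs = (4 − 1)/8 = 0.375.
Left endpoints: 1, 1.375, 1.75, 2.125, 2.5, 2.875, 3.25, 3.625.
v(1) = -2, v(1.375) = -2377/512, v(1.75) = -10.203125, v(2.125) = -10051/512, v(2.5) = -33.875, v(2.875) = -27589/512, v(3.25) = -80.609375, v(3.625) = -58879/512.
Sum = Δs · [v(1) + v(1.375) + v(1.75) + ...].
Sum = -119.94140625.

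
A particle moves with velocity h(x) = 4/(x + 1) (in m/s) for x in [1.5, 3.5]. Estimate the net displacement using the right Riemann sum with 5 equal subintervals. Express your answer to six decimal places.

2.214805

Δx = (3.5 − 1.5)/5 = 0.4.
Right endpoints: 1.9, 2.3, 2.7, 3.1, 3.5.
h(1.9) = 40/29, h(2.3) = 40/33, h(2.7) = 40/37, h(3.1) = 40/41, h(3.5) = 8/9.
Sum = Δx · [h(1.9) + h(2.3) + h(2.7) + h(3.1) + h(3.5)].
Sum ≈ 2.214805.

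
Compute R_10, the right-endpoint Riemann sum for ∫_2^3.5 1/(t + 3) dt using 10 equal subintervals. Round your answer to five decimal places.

0.25893

Δt = (3.5 − 2)/10 = 0.15.
Right endpoints: 2.15, 2.3, 2.45, 2.6, 2.75, 2.9, 3.05, 3.2, 3.35, 3.5.
f(2.15) = 20/103, f(2.3) = 10/53, f(2.45) = 20/109, f(2.6) = 5/28, f(2.75) = 4/23, f(2.9) = 10/59, f(3.05) = 20/121, f(3.2) = 5/31, f(3.35) = 20/127, f(3.5) = 2/13.
Sum = Δt · [f(2.15) + f(2.3) + f(2.45) + ...].
Sum ≈ 0.25893.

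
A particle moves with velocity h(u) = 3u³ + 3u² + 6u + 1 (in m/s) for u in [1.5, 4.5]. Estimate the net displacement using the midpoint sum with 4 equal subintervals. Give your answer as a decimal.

Δu = (4.5 − 1.5)/4 = 0.75.
Midpoints: 1.875, 2.625, 3.375, 4.125.
h(1.875) = 21797/512, h(2.625) = 46943/512, h(3.375) = 87425/512, h(4.125) = 147131/512.
Sum = Δu · [h(1.875) + h(2.625) + h(3.375) + h(4.125)].
Sum = 444.28125.

444.28125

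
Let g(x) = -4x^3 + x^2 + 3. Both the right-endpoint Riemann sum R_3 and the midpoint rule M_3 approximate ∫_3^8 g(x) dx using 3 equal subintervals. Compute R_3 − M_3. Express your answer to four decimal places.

R_3 ≈ -5559.629630.
M_3 ≈ -3763.101852.
R_3 − M_3 ≈ -1796.5278.

-1796.5278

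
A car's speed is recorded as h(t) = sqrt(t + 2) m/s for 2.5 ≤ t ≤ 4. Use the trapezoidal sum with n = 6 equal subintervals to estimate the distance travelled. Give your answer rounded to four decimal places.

3.4338

Δt = (4 − 2.5)/6 = 0.25.
h(2.5) ≈ 2.1213, h(2.75) ≈ 2.1794, h(3) ≈ 2.2361, h(3.25) ≈ 2.2913, h(3.5) ≈ 2.3452, h(3.75) ≈ 2.3979, h(4) ≈ 2.4495.
T_6 = (Δt/2)·[h(t_0) + 2h(t_1) + ... + 2h(t_{5}) + h(t_6)].
Sum ≈ 3.4338.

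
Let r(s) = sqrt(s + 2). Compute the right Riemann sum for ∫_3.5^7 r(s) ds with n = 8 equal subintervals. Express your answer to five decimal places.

Δs = (7 − 3.5)/8 = 0.4375.
Right endpoints: 3.9375, 4.375, 4.8125, 5.25, 5.6875, 6.125, 6.5625, 7.
r(3.9375) ≈ 2.43670, r(4.375) ≈ 2.52488, r(4.8125) ≈ 2.61008, r(5.25) ≈ 2.69258, r(5.6875) ≈ 2.77263, r(6.125) ≈ 2.85044, r(6.5625) ≈ 2.92617, r(7) ≈ 3.00000.
Sum = Δs · [r(3.9375) + r(4.375) + r(4.8125) + ...].
Sum ≈ 9.54340.

9.54340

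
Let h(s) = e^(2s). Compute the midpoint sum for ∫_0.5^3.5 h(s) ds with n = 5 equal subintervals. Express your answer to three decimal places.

Δs = (3.5 − 0.5)/5 = 0.6.
Midpoints: 0.8, 1.4, 2, 2.6, 3.2.
h(0.8) ≈ 4.953, h(1.4) ≈ 16.445, h(2) ≈ 54.598, h(2.6) ≈ 181.272, h(3.2) ≈ 601.845.
Sum = Δs · [h(0.8) + h(1.4) + h(2) + h(2.6) + h(3.2)].
Sum ≈ 515.468.

515.468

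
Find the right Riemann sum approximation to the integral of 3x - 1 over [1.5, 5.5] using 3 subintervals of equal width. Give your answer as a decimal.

Δx = (5.5 − 1.5)/3 = 4/3.
Right endpoints: 17/6, 25/6, 5.5.
f(17/6) = 7.5, f(25/6) = 11.5, f(5.5) = 15.5.
Sum = Δx · [f(17/6) + f(25/6) + f(5.5)].
Sum = 46.

46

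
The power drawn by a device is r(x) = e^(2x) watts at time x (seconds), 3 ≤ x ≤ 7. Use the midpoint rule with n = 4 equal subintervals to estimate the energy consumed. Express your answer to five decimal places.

511487.25081

Δx = (7 − 3)/4 = 1.
Midpoints: 3.5, 4.5, 5.5, 6.5.
r(3.5) ≈ 1096.63316, r(4.5) ≈ 8103.08393, r(5.5) ≈ 59874.14172, r(6.5) ≈ 442413.39201.
Sum = Δx · [r(3.5) + r(4.5) + r(5.5) + r(6.5)].
Sum ≈ 511487.25081.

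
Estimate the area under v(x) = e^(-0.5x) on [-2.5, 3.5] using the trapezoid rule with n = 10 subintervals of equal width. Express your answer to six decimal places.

6.682812

Δx = (3.5 − (-2.5))/10 = 0.6.
v(-2.5) ≈ 3.490343, v(-1.9) ≈ 2.585710, v(-1.3) ≈ 1.915541, v(-0.7) ≈ 1.419068, v(-0.1) ≈ 1.051271, v(0.5) ≈ 0.778801, v(1.1) ≈ 0.576950, v(1.7) ≈ 0.427415, v(2.3) ≈ 0.316637, v(2.9) ≈ 0.234570, v(3.5) ≈ 0.173774.
T_10 = (Δx/2)·[v(x_0) + 2v(x_1) + ... + 2v(x_{9}) + v(x_10)].
Sum ≈ 6.682812.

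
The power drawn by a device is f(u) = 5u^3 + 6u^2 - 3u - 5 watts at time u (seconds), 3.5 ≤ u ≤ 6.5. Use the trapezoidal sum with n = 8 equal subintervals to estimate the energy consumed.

Δu = (6.5 − 3.5)/8 = 0.375.
f(3.5) = 272.375, f(3.875) = 186571/512, f(4.25) = 474.453125, f(4.625) = 309313/512, f(5) = 755, f(5.375) = 475471/512, f(5.75) = 1126.671875, f(6.125) = 691525/512, f(6.5) = 1602.125.
T_8 = (Δu/2)·[f(u_0) + 2f(u_1) + ... + 2f(u_{7}) + f(u_8)].
Sum = 2452.9453125.

2452.9453125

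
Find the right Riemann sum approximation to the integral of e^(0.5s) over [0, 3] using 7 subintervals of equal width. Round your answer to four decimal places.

Δs = (3 − 0)/7 = 3/7.
Right endpoints: 3/7, 6/7, 9/7, 12/7, 15/7, 18/7, 3.
f(3/7) ≈ 1.2390, f(6/7) ≈ 1.5351, f(9/7) ≈ 1.9019, f(12/7) ≈ 2.3564, f(15/7) ≈ 2.9195, f(18/7) ≈ 3.6173, f(3) ≈ 4.4817.
Sum = Δs · [f(3/7) + f(6/7) + f(9/7) + ...].
Sum ≈ 7.7361.

7.7361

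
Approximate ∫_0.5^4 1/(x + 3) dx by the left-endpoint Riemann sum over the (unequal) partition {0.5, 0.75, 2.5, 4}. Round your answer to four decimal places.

0.8108

Subinterval widths: 0.25, 1.75, 1.5.
Left endpoints: 0.5, 0.75, 2.5.
f(0.5) = 2/7, f(0.75) = 4/15, f(2.5) = 2/11.
Sum = Σ Δx_i · f(x_i).
Sum ≈ 0.8108.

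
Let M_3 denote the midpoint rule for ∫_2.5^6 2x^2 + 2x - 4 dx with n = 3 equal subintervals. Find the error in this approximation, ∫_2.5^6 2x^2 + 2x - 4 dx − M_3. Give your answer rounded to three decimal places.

0.794

Exact integral: ∫_2.5^6 f(x) dx ≈ 149.33333.
M_3 ≈ 148.53935.
Error ≈ 149.33333 − 148.53935 ≈ 0.794.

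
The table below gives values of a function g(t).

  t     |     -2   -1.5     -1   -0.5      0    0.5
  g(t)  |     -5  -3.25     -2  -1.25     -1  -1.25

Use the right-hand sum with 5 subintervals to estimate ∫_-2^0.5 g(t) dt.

-4.375

Δt = 0.5.
Sum = 0.5·[(-3.25) + (-2) + (-1.25) + (-1) + (-1.25)] = -4.375.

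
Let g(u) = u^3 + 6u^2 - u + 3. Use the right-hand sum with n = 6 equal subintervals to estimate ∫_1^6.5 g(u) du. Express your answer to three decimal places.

1238.756

Δu = (6.5 − 1)/6 = 11/12.
Right endpoints: 23/12, 17/6, 3.75, 14/3, 67/12, 6.5.
g(23/12) = 52127/1728, g(17/6) = 15353/216, g(3.75) = 136.359375, g(14/3) = 6227/27, g(67/12) = 619507/1728, g(6.5) = 524.625.
Sum = Δu · [g(23/12) + g(17/6) + g(3.75) + ...].
Sum ≈ 1238.756.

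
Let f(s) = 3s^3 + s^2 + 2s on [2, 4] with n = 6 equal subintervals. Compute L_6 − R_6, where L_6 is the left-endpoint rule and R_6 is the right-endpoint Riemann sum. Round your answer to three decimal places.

-61.333

L_6 ≈ 181.03704.
R_6 ≈ 242.37037.
L_6 − R_6 ≈ -61.333.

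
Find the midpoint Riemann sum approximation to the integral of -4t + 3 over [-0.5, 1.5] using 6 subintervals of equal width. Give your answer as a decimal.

Δt = (1.5 − (-0.5))/6 = 1/3.
Midpoints: -1/3, 0, 1/3, 2/3, 1, 4/3.
f(-1/3) = 13/3, f(0) = 3, f(1/3) = 5/3, f(2/3) = 1/3, f(1) = -1, f(4/3) = -7/3.
Sum = Δt · [f(-1/3) + f(0) + f(1/3) + ...].
Sum = 2.

2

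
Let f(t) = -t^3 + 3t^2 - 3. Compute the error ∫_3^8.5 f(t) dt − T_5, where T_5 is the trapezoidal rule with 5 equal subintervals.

15.805625

Exact integral: ∫_3^8.5 f(t) dt = -714.140625.
T_5 = -729.94625.
Error = -714.140625 − (-729.94625) = 15.805625.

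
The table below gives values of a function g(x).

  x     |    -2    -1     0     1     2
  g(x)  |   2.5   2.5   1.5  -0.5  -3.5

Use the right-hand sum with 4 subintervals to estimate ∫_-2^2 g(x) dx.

0

Δx = 1.
Sum = 1·[2.5 + 1.5 + (-0.5) + (-3.5)] = 0.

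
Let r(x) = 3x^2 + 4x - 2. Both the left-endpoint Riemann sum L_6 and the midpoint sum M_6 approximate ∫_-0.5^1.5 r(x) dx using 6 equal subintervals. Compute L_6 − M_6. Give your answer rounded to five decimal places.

-2.16667

L_6 ≈ 1.2777778.
M_6 ≈ 3.4444444.
L_6 − M_6 ≈ -2.16667.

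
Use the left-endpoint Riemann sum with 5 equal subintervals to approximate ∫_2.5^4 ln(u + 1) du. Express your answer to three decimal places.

2.108

Δu = (4 − 2.5)/5 = 0.3.
Left endpoints: 2.5, 2.8, 3.1, 3.4, 3.7.
f(2.5) ≈ 1.253, f(2.8) ≈ 1.335, f(3.1) ≈ 1.411, f(3.4) ≈ 1.482, f(3.7) ≈ 1.548.
Sum = Δu · [f(2.5) + f(2.8) + f(3.1) + f(3.4) + f(3.7)].
Sum ≈ 2.108.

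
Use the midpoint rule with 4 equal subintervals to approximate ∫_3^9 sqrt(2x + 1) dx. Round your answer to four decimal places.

21.4467

Δx = (9 − 3)/4 = 1.5.
Midpoints: 3.75, 5.25, 6.75, 8.25.
f(3.75) ≈ 2.9155, f(5.25) ≈ 3.3912, f(6.75) ≈ 3.8079, f(8.25) ≈ 4.1833.
Sum = Δx · [f(3.75) + f(5.25) + f(6.75) + f(8.25)].
Sum ≈ 21.4467.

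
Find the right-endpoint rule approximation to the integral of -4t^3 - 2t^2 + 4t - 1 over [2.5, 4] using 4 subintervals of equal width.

-271.44140625

Δt = (4 − 2.5)/4 = 0.375.
Right endpoints: 2.875, 3.25, 3.625, 4.
f(2.875) = -101.0859375, f(3.25) = -146.4375, f(3.625) = -203.3203125, f(4) = -273.
Sum = Δt · [f(2.875) + f(3.25) + f(3.625) + f(4)].
Sum = -271.44140625.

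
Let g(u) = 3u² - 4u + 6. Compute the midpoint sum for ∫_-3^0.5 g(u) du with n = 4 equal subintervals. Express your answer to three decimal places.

Δu = (0.5 − (-3))/4 = 0.875.
Midpoints: -2.5625, -1.6875, -0.8125, 0.0625.
g(-2.5625) = 35.94921875, g(-1.6875) = 21.29296875, g(-0.8125) = 11.23046875, g(0.0625) = 5.76171875.
Sum = Δu · [g(-2.5625) + g(-1.6875) + g(-0.8125) + g(0.0625)].
Sum ≈ 64.955.

64.955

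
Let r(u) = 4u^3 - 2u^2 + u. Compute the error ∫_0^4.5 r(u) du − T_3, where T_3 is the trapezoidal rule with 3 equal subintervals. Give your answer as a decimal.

-42.1875

Exact integral: ∫_0^4.5 r(u) du = 359.4375.
T_3 = 401.625.
Error = 359.4375 − 401.625 = -42.1875.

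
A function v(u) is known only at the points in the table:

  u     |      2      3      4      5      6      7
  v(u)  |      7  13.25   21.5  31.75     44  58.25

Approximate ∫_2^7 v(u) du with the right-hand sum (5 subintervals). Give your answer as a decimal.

168.75

Δu = 1.
Sum = 1·[13.25 + 21.5 + 31.75 + 44 + 58.25] = 168.75.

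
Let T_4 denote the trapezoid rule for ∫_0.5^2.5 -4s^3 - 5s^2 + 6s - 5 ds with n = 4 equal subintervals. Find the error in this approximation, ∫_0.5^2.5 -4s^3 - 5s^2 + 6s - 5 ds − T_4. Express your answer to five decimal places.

1.91667

Exact integral: ∫_0.5^2.5 f(s) ds ≈ -56.8333333.
T_4 = -58.75.
Error ≈ -56.8333333 − (-58.75) ≈ 1.91667.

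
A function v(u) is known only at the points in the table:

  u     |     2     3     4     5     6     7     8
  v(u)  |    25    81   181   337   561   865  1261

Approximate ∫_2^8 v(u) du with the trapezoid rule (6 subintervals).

Δu = 1.
T_6 = (1/2)·[25 + 2·81 + 2·181 + 2·337 + 2·561 + 2·865 + 1261] = 2668.

2668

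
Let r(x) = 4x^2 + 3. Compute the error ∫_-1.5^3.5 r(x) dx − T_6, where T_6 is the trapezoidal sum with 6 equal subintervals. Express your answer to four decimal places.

Exact integral: ∫_-1.5^3.5 r(x) dx ≈ 76.666667.
T_6 ≈ 78.981481.
Error ≈ 76.666667 − 78.981481 ≈ -2.3148.

-2.3148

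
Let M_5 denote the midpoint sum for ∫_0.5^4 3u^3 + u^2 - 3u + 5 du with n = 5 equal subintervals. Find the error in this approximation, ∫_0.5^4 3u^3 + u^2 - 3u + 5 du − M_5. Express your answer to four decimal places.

Exact integral: ∫_0.5^4 f(u) du ≈ 207.119792.
M_5 = 204.0828125.
Error ≈ 207.119792 − 204.0828125 ≈ 3.0370.

3.0370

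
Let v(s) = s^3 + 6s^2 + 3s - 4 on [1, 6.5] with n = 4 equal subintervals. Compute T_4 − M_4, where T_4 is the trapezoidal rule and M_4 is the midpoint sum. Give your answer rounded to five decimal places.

T_4 ≈ 1063.0361328.
M_4 ≈ 1018.1928711.
T_4 − M_4 ≈ 44.84326.

44.84326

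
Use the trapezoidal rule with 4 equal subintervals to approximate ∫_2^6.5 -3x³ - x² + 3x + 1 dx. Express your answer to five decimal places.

Δx = (6.5 − 2)/4 = 1.125.
f(2) = -21, f(3.125) = -46563/512, f(4.25) = -234.609375, f(5.375) = -244545/512, f(6.5) = -845.625.
T_4 = (Δx/2)·[f(x_0) + 2f(x_1) + 2f(x_2) + 2f(x_3) + f(x_4)].
Sum ≈ -1391.05371.

-1391.05371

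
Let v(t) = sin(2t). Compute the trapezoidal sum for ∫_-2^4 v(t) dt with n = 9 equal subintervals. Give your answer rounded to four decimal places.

-0.2153

Δt = (4 − (-2))/9 = 2/3.
v(-2) ≈ 0.7568, v(-4/3) ≈ -0.4573, v(-2/3) ≈ -0.9719, v(0) ≈ 0.0000, v(2/3) ≈ 0.9719, v(4/3) ≈ 0.4573, v(2) ≈ -0.7568, v(8/3) ≈ -0.8133, v(10/3) ≈ 0.3742, v(4) ≈ 0.9894.
T_9 = (Δt/2)·[v(t_0) + 2v(t_1) + ... + 2v(t_{8}) + v(t_9)].
Sum ≈ -0.2153.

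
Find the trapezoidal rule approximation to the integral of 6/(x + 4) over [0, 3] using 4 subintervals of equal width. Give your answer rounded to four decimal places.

Δx = (3 − 0)/4 = 0.75.
f(0) = 1.5, f(0.75) = 24/19, f(1.5) = 12/11, f(2.25) = 0.96, f(3) = 6/7.
T_4 = (Δx/2)·[f(x_0) + 2f(x_1) + 2f(x_2) + 2f(x_3) + f(x_4)].
Sum ≈ 3.3695.

3.3695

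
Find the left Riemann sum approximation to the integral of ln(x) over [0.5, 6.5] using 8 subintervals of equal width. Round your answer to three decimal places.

5.470

Δx = (6.5 − 0.5)/8 = 0.75.
Left endpoints: 0.5, 1.25, 2, 2.75, 3.5, 4.25, 5, 5.75.
f(0.5) ≈ -0.693, f(1.25) ≈ 0.223, f(2) ≈ 0.693, f(2.75) ≈ 1.012, f(3.5) ≈ 1.253, f(4.25) ≈ 1.447, f(5) ≈ 1.609, f(5.75) ≈ 1.749.
Sum = Δx · [f(0.5) + f(1.25) + f(2) + ...].
Sum ≈ 5.470.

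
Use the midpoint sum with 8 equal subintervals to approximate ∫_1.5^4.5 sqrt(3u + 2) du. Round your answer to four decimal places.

9.8794

Δu = (4.5 − 1.5)/8 = 0.375.
Midpoints: 1.6875, 2.0625, 2.4375, 2.8125, 3.1875, 3.5625, 3.9375, 4.3125.
f(1.6875) ≈ 2.6575, f(2.0625) ≈ 2.8614, f(2.4375) ≈ 3.0516, f(2.8125) ≈ 3.2307, f(3.1875) ≈ 3.4004, f(3.5625) ≈ 3.5620, f(3.9375) ≈ 3.7165, f(4.3125) ≈ 3.8649.
Sum = Δu · [f(1.6875) + f(2.0625) + f(2.4375) + ...].
Sum ≈ 9.8794.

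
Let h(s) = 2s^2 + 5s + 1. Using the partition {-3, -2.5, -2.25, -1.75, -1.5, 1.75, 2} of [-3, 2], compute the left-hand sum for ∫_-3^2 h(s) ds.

Subinterval widths: 0.5, 0.25, 0.5, 0.25, 3.25, 0.25.
Left endpoints: -3, -2.5, -2.25, -1.75, -1.5, 1.75.
h(-3) = 4, h(-2.5) = 1, h(-2.25) = -0.125, h(-1.75) = -1.625, h(-1.5) = -2, h(1.75) = 15.875.
Sum = Σ Δs_i · h(s_i).
Sum = -0.75.

-0.75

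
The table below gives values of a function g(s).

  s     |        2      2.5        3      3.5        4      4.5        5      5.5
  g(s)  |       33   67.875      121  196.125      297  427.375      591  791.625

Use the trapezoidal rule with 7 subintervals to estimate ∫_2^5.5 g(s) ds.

Δs = 0.5.
T_7 = (0.5/2)·[33 + 2·67.875 + 2·121 + 2·196.125 + 2·297 + 2·427.375 + 2·591 + 791.625] = 1056.34375.

1056.34375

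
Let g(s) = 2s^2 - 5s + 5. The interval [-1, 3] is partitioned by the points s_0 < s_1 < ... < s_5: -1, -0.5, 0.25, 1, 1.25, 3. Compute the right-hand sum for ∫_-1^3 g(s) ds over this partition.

Subinterval widths: 0.5, 0.75, 0.75, 0.25, 1.75.
Right endpoints: -0.5, 0.25, 1, 1.25, 3.
g(-0.5) = 8, g(0.25) = 3.875, g(1) = 2, g(1.25) = 1.875, g(3) = 8.
Sum = Σ Δs_i · g(s_i).
Sum = 22.875.

22.875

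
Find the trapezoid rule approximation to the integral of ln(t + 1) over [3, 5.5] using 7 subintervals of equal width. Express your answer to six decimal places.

4.120515

Δt = (5.5 − 3)/7 = 5/14.
f(3) ≈ 1.386294, f(47/14) ≈ 1.471817, f(26/7) ≈ 1.550597, f(57/14) ≈ 1.623623, f(31/7) ≈ 1.691676, f(67/14) ≈ 1.755392, f(36/7) ≈ 1.815290, f(5.5) ≈ 1.871802.
T_7 = (Δt/2)·[f(t_0) + 2f(t_1) + ... + 2f(t_{6}) + f(t_7)].
Sum ≈ 4.120515.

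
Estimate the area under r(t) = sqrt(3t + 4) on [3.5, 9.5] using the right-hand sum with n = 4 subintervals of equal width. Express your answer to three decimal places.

Δt = (9.5 − 3.5)/4 = 1.5.
Right endpoints: 5, 6.5, 8, 9.5.
r(5) ≈ 4.359, r(6.5) ≈ 4.848, r(8) ≈ 5.292, r(9.5) ≈ 5.701.
Sum = Δt · [r(5) + r(6.5) + r(8) + r(9.5)].
Sum ≈ 30.298.

30.298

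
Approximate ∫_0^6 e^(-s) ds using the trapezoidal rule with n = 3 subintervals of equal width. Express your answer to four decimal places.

Δs = (6 − 0)/3 = 2.
f(0) ≈ 1.0000, f(2) ≈ 0.1353, f(4) ≈ 0.0183, f(6) ≈ 0.0025.
T_3 = (Δs/2)·[f(s_0) + 2f(s_1) + 2f(s_2) + f(s_3)].
Sum ≈ 1.3098.

1.3098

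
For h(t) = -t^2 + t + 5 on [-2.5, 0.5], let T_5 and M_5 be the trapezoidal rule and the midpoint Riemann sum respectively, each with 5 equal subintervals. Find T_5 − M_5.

-0.27

T_5 = 6.57.
M_5 = 6.84.
T_5 − M_5 = -0.27.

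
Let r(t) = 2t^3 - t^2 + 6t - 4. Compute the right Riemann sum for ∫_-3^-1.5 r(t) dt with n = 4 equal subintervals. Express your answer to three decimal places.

-60.791

Δt = (-1.5 − (-3))/4 = 0.375.
Right endpoints: -2.625, -2.25, -1.875, -1.5.
r(-2.625) = -62.81640625, r(-2.25) = -45.34375, r(-1.875) = -31.94921875, r(-1.5) = -22.
Sum = Δt · [r(-2.625) + r(-2.25) + r(-1.875) + r(-1.5)].
Sum ≈ -60.791.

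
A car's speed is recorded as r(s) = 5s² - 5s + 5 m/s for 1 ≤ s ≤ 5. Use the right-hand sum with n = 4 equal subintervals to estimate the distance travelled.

Δs = (5 − 1)/4 = 1.
Right endpoints: 2, 3, 4, 5.
r(2) = 15, r(3) = 35, r(4) = 65, r(5) = 105.
Sum = Δs · [r(2) + r(3) + r(4) + r(5)].
Sum = 220.

220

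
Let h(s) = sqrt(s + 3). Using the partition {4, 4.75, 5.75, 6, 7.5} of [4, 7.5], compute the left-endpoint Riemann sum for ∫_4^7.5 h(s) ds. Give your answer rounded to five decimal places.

10.00771

Subinterval widths: 0.75, 1, 0.25, 1.5.
Left endpoints: 4, 4.75, 5.75, 6.
h(4) ≈ 2.64575, h(4.75) ≈ 2.78388, h(5.75) ≈ 2.95804, h(6) ≈ 3.00000.
Sum = Σ Δs_i · h(s_i).
Sum ≈ 10.00771.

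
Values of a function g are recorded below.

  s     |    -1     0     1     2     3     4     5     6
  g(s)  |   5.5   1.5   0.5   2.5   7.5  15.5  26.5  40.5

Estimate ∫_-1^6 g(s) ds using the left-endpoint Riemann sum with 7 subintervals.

59.5

Δs = 1.
Sum = 1·[5.5 + 1.5 + 0.5 + 2.5 + 7.5 + 15.5 + 26.5] = 59.5.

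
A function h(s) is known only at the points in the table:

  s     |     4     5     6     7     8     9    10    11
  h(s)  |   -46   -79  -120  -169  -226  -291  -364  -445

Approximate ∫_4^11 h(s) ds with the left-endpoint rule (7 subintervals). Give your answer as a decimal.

Δs = 1.
Sum = 1·[(-46) + (-79) + (-120) + (-169) + (-226) + (-291) + (-364)] = -1295.

-1295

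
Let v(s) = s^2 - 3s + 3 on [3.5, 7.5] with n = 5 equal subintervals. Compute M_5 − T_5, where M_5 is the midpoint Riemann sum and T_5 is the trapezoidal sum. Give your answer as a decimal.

-0.64

M_5 = 72.12.
T_5 = 72.76.
M_5 − T_5 = -0.64.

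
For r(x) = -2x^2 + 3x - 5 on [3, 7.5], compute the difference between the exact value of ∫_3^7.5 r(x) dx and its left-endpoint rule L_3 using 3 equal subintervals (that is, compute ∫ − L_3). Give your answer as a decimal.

Exact integral: ∫_3^7.5 r(x) dx = -214.875.
L_3 = -157.5.
Error = -214.875 − (-157.5) = -57.375.

-57.375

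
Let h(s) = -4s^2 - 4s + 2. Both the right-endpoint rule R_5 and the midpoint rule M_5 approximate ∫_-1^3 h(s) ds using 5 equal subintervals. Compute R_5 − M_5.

-21.76

R_5 = -66.24.
M_5 = -44.48.
R_5 − M_5 = -21.76.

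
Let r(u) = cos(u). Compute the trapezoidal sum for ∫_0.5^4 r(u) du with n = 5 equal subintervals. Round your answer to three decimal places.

Δu = (4 − 0.5)/5 = 0.7.
r(0.5) ≈ 0.878, r(1.2) ≈ 0.362, r(1.9) ≈ -0.323, r(2.6) ≈ -0.857, r(3.3) ≈ -0.987, r(4) ≈ -0.654.
T_5 = (Δu/2)·[r(u_0) + 2r(u_1) + ... + 2r(u_{4}) + r(u_5)].
Sum ≈ -1.185.

-1.185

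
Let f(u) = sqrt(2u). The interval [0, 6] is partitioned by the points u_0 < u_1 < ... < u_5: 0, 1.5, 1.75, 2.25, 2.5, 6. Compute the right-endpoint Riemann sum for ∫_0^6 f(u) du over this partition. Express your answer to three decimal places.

Subinterval widths: 1.5, 0.25, 0.5, 0.25, 3.5.
Right endpoints: 1.5, 1.75, 2.25, 2.5, 6.
f(1.5) ≈ 1.732, f(1.75) ≈ 1.871, f(2.25) ≈ 2.121, f(2.5) ≈ 2.236, f(6) ≈ 3.464.
Sum = Σ Δu_i · f(u_i).
Sum ≈ 16.810.

16.810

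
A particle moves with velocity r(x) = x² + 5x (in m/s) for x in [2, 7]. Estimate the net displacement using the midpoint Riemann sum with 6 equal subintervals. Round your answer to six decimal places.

Δx = (7 − 2)/6 = 5/6.
Midpoints: 29/12, 3.25, 49/12, 59/12, 5.75, 79/12.
r(29/12) = 2581/144, r(3.25) = 26.8125, r(49/12) = 5341/144, r(59/12) = 7021/144, r(5.75) = 61.8125, r(79/12) = 10981/144.
Sum = Δx · [r(29/12) + r(3.25) + r(49/12) + ...].
Sum ≈ 223.877315.

223.877315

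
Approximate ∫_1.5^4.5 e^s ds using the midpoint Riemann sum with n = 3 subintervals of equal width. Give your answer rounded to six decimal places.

Δs = (4.5 − 1.5)/3 = 1.
Midpoints: 2, 3, 4.
f(2) ≈ 7.389056, f(3) ≈ 20.085537, f(4) ≈ 54.598150.
Sum = Δs · [f(2) + f(3) + f(4)].
Sum ≈ 82.072743.

82.072743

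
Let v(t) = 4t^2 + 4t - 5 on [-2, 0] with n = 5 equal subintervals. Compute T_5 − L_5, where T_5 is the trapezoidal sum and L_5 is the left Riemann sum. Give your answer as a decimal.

T_5 = -7.12.
L_5 = -5.52.
T_5 − L_5 = -1.6.

-1.6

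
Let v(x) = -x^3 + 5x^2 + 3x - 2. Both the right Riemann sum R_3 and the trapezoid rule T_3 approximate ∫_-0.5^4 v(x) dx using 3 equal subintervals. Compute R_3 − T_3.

R_3 = 78.1875.
T_3 = 57.09375.
R_3 − T_3 = 21.09375.

21.09375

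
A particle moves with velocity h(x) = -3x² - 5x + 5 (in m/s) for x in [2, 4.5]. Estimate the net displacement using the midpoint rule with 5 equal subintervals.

Δx = (4.5 − 2)/5 = 0.5.
Midpoints: 2.25, 2.75, 3.25, 3.75, 4.25.
h(2.25) = -21.4375, h(2.75) = -31.4375, h(3.25) = -42.9375, h(3.75) = -55.9375, h(4.25) = -70.4375.
Sum = Δx · [h(2.25) + h(2.75) + h(3.25) + h(3.75) + h(4.25)].
Sum = -111.09375.

-111.09375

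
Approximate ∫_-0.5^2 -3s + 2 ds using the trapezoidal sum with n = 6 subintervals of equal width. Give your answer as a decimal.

Δs = (2 − (-0.5))/6 = 5/12.
f(-0.5) = 3.5, f(-1/12) = 2.25, f(1/3) = 1, f(0.75) = -0.25, f(7/6) = -1.5, f(19/12) = -2.75, f(2) = -4.
T_6 = (Δs/2)·[f(s_0) + 2f(s_1) + ... + 2f(s_{5}) + f(s_6)].
Sum = -0.625.

-0.625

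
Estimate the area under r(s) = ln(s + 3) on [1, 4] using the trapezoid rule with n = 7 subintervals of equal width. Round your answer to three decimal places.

5.075

Δs = (4 − 1)/7 = 3/7.
r(1) ≈ 1.386, r(10/7) ≈ 1.488, r(13/7) ≈ 1.580, r(16/7) ≈ 1.665, r(19/7) ≈ 1.743, r(22/7) ≈ 1.815, r(25/7) ≈ 1.883, r(4) ≈ 1.946.
T_7 = (Δs/2)·[r(s_0) + 2r(s_1) + ... + 2r(s_{6}) + r(s_7)].
Sum ≈ 5.075.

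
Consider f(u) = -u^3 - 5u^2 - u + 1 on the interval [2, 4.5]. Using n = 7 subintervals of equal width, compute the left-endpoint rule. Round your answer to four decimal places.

Δu = (4.5 − 2)/7 = 5/14.
Left endpoints: 2, 33/14, 19/7, 43/14, 24/7, 53/14, 29/7.
f(2) = -29, f(33/14) = -115891/2744, f(19/7) = -20082/343, f(43/14) = -214621/2744, f(24/7) = -34817/343, f(53/14) = -353151/2744, f(29/7) = -54902/343.
Sum = Δu · [f(2) + f(33/14) + f(19/7) + ...].
Sum ≈ -213.6671.

-213.6671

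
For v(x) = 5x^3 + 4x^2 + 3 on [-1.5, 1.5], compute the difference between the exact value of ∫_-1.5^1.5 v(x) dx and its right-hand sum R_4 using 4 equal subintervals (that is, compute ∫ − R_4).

-13.78125

Exact integral: ∫_-1.5^1.5 v(x) dx = 18.
R_4 = 31.78125.
Error = 18 − 31.78125 = -13.78125.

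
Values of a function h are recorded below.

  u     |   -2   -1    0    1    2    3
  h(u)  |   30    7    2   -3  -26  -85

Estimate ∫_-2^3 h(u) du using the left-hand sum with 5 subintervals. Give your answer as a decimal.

10

Δu = 1.
Sum = 1·[30 + 7 + 2 + (-3) + (-26)] = 10.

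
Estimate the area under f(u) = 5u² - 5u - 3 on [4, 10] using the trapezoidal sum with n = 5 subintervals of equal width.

1339.2

Δu = (10 − 4)/5 = 1.2.
f(4) = 57, f(5.2) = 106.2, f(6.4) = 169.8, f(7.6) = 247.8, f(8.8) = 340.2, f(10) = 447.
T_5 = (Δu/2)·[f(u_0) + 2f(u_1) + ... + 2f(u_{4}) + f(u_5)].
Sum = 1339.2.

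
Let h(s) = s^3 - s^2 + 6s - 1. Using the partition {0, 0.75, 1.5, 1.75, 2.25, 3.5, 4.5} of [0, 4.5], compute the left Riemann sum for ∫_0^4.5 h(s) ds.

84.109375

Subinterval widths: 0.75, 0.75, 0.25, 0.5, 1.25, 1.
Left endpoints: 0, 0.75, 1.5, 1.75, 2.25, 3.5.
h(0) = -1, h(0.75) = 3.359375, h(1.5) = 9.125, h(1.75) = 11.796875, h(2.25) = 18.828125, h(3.5) = 50.625.
Sum = Σ Δs_i · h(s_i).
Sum = 84.109375.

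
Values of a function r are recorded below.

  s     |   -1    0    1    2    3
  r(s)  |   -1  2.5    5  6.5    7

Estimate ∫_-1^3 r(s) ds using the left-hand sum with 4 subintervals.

Δs = 1.
Sum = 1·[(-1) + 2.5 + 5 + 6.5] = 13.

13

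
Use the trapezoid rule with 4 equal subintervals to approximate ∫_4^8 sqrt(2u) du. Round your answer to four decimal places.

Δu = (8 − 4)/4 = 1.
f(4) ≈ 2.8284, f(5) ≈ 3.1623, f(6) ≈ 3.4641, f(7) ≈ 3.7417, f(8) ≈ 4.0000.
T_4 = (Δu/2)·[f(u_0) + 2f(u_1) + 2f(u_2) + 2f(u_3) + f(u_4)].
Sum ≈ 13.7823.

13.7823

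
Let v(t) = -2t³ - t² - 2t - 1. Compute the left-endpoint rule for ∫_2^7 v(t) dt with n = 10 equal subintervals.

Δt = (7 − 2)/10 = 0.5.
Left endpoints: 2, 2.5, 3, 3.5, 4, 4.5, 5, 5.5, 6, 6.5.
v(2) = -25, v(2.5) = -43.5, v(3) = -70, v(3.5) = -106, v(4) = -153, v(4.5) = -212.5, v(5) = -286, v(5.5) = -375, v(6) = -481, v(6.5) = -605.5.
Sum = Δt · [v(2) + v(2.5) + v(3) + ...].
Sum = -1178.75.

-1178.75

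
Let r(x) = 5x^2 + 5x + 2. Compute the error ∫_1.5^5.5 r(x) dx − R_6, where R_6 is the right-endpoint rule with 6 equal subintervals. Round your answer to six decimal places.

-54.814815

Exact integral: ∫_1.5^5.5 r(x) dx ≈ 349.66666667.
R_6 ≈ 404.48148148.
Error ≈ 349.66666667 − 404.48148148 ≈ -54.814815.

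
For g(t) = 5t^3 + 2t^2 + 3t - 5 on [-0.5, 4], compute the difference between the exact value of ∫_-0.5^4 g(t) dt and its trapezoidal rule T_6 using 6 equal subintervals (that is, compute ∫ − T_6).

-11.91796875

Exact integral: ∫_-0.5^4 g(t) dt = 363.796875.
T_6 = 375.71484375.
Error = 363.796875 − 375.71484375 = -11.91796875.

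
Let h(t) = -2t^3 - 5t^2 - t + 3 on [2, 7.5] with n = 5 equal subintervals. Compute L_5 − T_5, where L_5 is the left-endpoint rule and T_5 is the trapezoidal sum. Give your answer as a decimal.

L_5 = -1708.63.
T_5 = -2310.605.
L_5 − T_5 = 601.975.

601.975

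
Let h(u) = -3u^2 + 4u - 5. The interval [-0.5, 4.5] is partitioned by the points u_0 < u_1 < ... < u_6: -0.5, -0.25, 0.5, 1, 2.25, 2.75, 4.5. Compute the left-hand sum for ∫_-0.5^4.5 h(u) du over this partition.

-48.25

Subinterval widths: 0.25, 0.75, 0.5, 1.25, 0.5, 1.75.
Left endpoints: -0.5, -0.25, 0.5, 1, 2.25, 2.75.
h(-0.5) = -7.75, h(-0.25) = -6.1875, h(0.5) = -3.75, h(1) = -4, h(2.25) = -11.1875, h(2.75) = -16.6875.
Sum = Σ Δu_i · h(u_i).
Sum = -48.25.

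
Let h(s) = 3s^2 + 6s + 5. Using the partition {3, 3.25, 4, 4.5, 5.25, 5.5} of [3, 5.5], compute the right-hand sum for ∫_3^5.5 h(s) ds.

239.75

Subinterval widths: 0.25, 0.75, 0.5, 0.75, 0.25.
Right endpoints: 3.25, 4, 4.5, 5.25, 5.5.
h(3.25) = 56.1875, h(4) = 77, h(4.5) = 92.75, h(5.25) = 119.1875, h(5.5) = 128.75.
Sum = Σ Δs_i · h(s_i).
Sum = 239.75.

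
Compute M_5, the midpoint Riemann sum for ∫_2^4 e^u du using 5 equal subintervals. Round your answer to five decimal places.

Δu = (4 − 2)/5 = 0.4.
Midpoints: 2.2, 2.6, 3, 3.4, 3.8.
f(2.2) ≈ 9.02501, f(2.6) ≈ 13.46374, f(3) ≈ 20.08554, f(3.4) ≈ 29.96410, f(3.8) ≈ 44.70118.
Sum = Δu · [f(2.2) + f(2.6) + f(3) + f(3.4) + f(3.8)].
Sum ≈ 46.89583.

46.89583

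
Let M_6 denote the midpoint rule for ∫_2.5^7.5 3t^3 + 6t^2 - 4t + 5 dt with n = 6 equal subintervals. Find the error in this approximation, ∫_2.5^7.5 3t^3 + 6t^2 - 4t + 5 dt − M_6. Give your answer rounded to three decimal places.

Exact integral: ∫_2.5^7.5 f(t) dt = 3081.25.
M_6 ≈ 3066.49306.
Error ≈ 3081.25 − 3066.49306 ≈ 14.757.

14.757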